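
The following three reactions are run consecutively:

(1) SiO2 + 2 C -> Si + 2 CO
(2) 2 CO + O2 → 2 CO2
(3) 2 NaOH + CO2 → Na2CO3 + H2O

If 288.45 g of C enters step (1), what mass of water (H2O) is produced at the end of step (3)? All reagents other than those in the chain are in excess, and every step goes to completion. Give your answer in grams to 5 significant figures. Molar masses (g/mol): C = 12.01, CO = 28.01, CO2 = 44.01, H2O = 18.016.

432.70 g

n(C) = 288.45 / 12.01 = 24.0175 mol.
Reaction (1): C→CO ratio 2:2 ⇒ n(CO) = 24.0175 mol.
Reaction (2): CO→CO2 ratio 2:2 ⇒ n(CO2) = 24.0175 mol.
Reaction (3): CO2→H2O ratio 1:1 ⇒ n(H2O) = 24.0175 mol.
Mass of H2O = 24.0175 × 18.016 = 432.699 g.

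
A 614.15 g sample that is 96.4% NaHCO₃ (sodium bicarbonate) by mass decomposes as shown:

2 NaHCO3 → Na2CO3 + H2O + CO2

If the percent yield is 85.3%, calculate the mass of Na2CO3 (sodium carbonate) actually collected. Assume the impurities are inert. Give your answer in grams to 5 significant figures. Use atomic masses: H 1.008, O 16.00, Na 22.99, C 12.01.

318.58 g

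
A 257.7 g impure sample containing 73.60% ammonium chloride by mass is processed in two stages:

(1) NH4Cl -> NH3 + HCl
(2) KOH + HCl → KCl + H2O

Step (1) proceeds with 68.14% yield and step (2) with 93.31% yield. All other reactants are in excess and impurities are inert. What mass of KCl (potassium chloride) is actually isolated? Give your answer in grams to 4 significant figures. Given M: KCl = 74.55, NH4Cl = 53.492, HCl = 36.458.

Pure NH4Cl = 257.7 × 0.7360 = 189.67 g.
n(NH4Cl) = 189.67 / 53.492 = 3.5457 mol.
Step 1 (NH4Cl:HCl = 1:1): theoretical n(HCl) = 3.5457 mol; at 68.14% yield, n(HCl) = 2.4160 mol.
Step 2 (HCl:KCl = 1:1): theoretical n(KCl) = 2.4160 mol, so theoretical mass = 2.4160 × 74.55 = 180.12 g.
At 93.31% yield, actual mass of KCl = 180.12 × 0.9331 = 168.07 g.

168.1 g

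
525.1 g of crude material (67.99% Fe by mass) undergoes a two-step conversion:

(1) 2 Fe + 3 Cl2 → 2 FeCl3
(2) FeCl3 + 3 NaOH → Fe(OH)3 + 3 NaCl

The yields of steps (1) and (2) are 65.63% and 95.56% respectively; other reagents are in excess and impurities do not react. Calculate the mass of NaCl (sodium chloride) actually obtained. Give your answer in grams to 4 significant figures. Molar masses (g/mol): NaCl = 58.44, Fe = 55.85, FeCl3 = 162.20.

702.9 g

Pure Fe = 525.1 × 0.6799 = 357.02 g.
n(Fe) = 357.02 / 55.85 = 6.3924 mol.
Step 1 (Fe:FeCl3 = 2:2): theoretical n(FeCl3) = 6.3924 mol; at 65.63% yield, n(FeCl3) = 4.1953 mol.
Step 2 (FeCl3:NaCl = 1:3): theoretical n(NaCl) = 12.586 mol, so theoretical mass = 12.586 × 58.44 = 735.53 g.
At 95.56% yield, actual mass of NaCl = 735.53 × 0.9556 = 702.87 g.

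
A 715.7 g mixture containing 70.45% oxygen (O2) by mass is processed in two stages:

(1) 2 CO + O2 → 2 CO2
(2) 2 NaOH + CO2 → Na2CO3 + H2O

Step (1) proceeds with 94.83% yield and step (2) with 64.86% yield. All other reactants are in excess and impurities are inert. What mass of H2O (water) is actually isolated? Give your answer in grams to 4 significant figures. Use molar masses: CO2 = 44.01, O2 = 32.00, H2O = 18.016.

Pure O2 = 715.7 × 0.7045 = 504.21 g.
n(O2) = 504.21 / 32.00 = 15.757 mol.
Step 1 (O2:CO2 = 1:2): theoretical n(CO2) = 31.513 mol; at 94.83% yield, n(CO2) = 29.884 mol.
Step 2 (CO2:H2O = 1:1): theoretical n(H2O) = 29.884 mol, so theoretical mass = 29.884 × 18.016 = 538.39 g.
At 64.86% yield, actual mass of H2O = 538.39 × 0.6486 = 349.20 g.

349.2 g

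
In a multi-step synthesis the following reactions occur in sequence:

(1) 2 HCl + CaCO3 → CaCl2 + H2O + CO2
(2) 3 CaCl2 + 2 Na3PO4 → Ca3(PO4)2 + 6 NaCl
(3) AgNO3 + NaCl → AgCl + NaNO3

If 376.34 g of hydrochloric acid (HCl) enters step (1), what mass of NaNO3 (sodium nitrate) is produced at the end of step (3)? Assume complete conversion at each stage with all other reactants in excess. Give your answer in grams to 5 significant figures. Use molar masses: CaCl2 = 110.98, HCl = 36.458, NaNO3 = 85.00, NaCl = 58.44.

877.42 g

n(HCl) = 376.34 / 36.458 = 10.3226 mol.
Reaction (1): HCl→CaCl2 ratio 2:1 ⇒ n(CaCl2) = 5.16128 mol.
Reaction (2): CaCl2→NaCl ratio 3:6 ⇒ n(NaCl) = 10.3226 mol.
Reaction (3): NaCl→NaNO3 ratio 1:1 ⇒ n(NaNO3) = 10.3226 mol.
Mass of NaNO3 = 10.3226 × 85.00 = 877.418 g.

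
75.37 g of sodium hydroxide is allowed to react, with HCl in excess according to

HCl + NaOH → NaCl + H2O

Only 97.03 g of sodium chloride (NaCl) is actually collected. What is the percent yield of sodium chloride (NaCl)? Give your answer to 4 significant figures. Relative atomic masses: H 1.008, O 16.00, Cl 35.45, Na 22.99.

88.11 %

M(NaOH) = 22.99 + 16.00 + 1.008 = 39.998 g/mol.
M(NaCl) = 22.99 + 35.45 = 58.44 g/mol.
n(NaOH) = 75.370 g / 39.998 g/mol = 1.8843 mol.
From the equation the NaOH:NaCl mole ratio is 1:1, so n(NaCl) = 1.8843 × 1/1 = 1.8843 mol.
Mass of NaCl = 1.8843 mol × 58.44 g/mol = 110.12 g.
This is the theoretical yield. Percent yield = 97.03 g / 110.12 g × 100% = 88.112%.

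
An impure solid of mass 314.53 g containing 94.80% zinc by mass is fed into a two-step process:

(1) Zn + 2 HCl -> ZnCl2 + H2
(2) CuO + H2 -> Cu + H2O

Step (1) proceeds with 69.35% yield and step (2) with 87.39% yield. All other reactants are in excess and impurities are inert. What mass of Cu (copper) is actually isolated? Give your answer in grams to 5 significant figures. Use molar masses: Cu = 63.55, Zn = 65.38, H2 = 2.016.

175.65 g

Pure Zn = 314.53 × 0.9480 = 298.174 g.
n(Zn) = 298.174 / 65.38 = 4.56064 mol.
Step 1 (Zn:H2 = 1:1): theoretical n(H2) = 4.56064 mol; at 69.35% yield, n(H2) = 3.16280 mol.
Step 2 (H2:Cu = 1:1): theoretical n(Cu) = 3.16280 mol, so theoretical mass = 3.16280 × 63.55 = 200.996 g.
At 87.39% yield, actual mass of Cu = 200.996 × 0.8739 = 175.650 g.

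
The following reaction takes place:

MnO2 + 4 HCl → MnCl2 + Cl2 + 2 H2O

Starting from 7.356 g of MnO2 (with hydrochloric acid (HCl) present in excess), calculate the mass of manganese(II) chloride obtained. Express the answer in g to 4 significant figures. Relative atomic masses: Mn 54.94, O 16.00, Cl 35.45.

M(MnO2) = 54.94 + 2(16.00) = 86.94 g/mol.
M(MnCl2) = 54.94 + 2(35.45) = 125.84 g/mol.
n(MnO2) = 7.3560 g / 86.94 g/mol = 0.084610 mol.
From the equation the MnO2:MnCl2 mole ratio is 1:1, so n(MnCl2) = 0.084610 × 1/1 = 0.084610 mol.
Mass of MnCl2 = 0.084610 mol × 125.84 g/mol = 10.647 g.

10.65 g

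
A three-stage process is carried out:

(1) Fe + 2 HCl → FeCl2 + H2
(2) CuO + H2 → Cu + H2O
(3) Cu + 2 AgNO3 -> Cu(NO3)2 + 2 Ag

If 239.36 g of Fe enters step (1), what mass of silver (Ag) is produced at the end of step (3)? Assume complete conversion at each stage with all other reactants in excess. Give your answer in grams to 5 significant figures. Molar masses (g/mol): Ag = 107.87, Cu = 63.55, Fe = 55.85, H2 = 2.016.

n(Fe) = 239.36 / 55.85 = 4.28577 mol.
Reaction (1): Fe→H2 ratio 1:1 ⇒ n(H2) = 4.28577 mol.
Reaction (2): H2→Cu ratio 1:1 ⇒ n(Cu) = 4.28577 mol.
Reaction (3): Cu→Ag ratio 1:2 ⇒ n(Ag) = 8.57153 mol.
Mass of Ag = 8.57153 × 107.87 = 924.611 g.

924.61 g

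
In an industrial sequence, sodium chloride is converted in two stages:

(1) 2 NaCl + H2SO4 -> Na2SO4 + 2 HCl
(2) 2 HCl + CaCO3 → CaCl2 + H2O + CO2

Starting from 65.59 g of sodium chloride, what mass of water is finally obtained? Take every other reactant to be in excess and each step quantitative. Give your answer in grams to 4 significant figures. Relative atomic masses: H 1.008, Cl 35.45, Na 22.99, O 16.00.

10.11 g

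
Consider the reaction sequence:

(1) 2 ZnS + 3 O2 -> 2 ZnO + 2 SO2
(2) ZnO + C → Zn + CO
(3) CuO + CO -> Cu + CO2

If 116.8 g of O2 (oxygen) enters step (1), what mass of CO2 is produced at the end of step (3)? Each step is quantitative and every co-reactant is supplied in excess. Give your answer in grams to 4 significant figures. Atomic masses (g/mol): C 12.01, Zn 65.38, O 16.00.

M(O2) = 2(16.00) = 32.00 g/mol.
M(CO2) = 12.01 + 2(16.00) = 44.01 g/mol.
n(O2) = 116.8 / 32.00 = 3.6500 mol.
Reaction (1): O2→ZnO ratio 3:2 ⇒ n(ZnO) = 2.4333 mol.
Reaction (2): ZnO→CO ratio 1:1 ⇒ n(CO) = 2.4333 mol.
Reaction (3): CO→CO2 ratio 1:1 ⇒ n(CO2) = 2.4333 mol.
Mass of CO2 = 2.4333 × 44.01 = 107.09 g.

107.1 g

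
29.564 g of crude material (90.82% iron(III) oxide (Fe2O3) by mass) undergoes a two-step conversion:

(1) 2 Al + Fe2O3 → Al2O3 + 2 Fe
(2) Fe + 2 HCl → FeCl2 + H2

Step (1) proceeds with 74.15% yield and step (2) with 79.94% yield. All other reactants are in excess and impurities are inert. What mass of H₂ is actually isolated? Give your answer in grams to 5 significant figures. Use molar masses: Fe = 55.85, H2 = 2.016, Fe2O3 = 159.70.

0.40182 g

Pure Fe2O3 = 29.564 × 0.9082 = 26.8500 g.
n(Fe2O3) = 26.8500 / 159.70 = 0.168128 mol.
Step 1 (Fe2O3:Fe = 1:2): theoretical n(Fe) = 0.336256 mol; at 74.15% yield, n(Fe) = 0.249334 mol.
Step 2 (Fe:H2 = 1:1): theoretical n(H2) = 0.249334 mol, so theoretical mass = 0.249334 × 2.016 = 0.502657 g.
At 79.94% yield, actual mass of H2 = 0.502657 × 0.7994 = 0.401824 g.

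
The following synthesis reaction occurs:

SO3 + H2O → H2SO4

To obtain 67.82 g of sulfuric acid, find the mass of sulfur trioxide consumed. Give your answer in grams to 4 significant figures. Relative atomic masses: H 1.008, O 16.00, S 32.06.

M(H2SO4) = 2(1.008) + 32.06 + 4(16.00) = 98.076 g/mol.
M(SO3) = 32.06 + 3(16.00) = 80.06 g/mol.
n(H2SO4) = 67.820 g / 98.076 g/mol = 0.69150 mol.
From the equation the H2SO4:SO3 mole ratio is 1:1, so n(SO3) = 0.69150 × 1/1 = 0.69150 mol.
Mass of SO3 = 0.69150 mol × 80.06 g/mol = 55.362 g.

55.36 g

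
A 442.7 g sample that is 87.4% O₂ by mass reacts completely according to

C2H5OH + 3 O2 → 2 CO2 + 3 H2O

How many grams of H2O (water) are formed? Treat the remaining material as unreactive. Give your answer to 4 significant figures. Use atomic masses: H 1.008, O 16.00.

Mass of pure O2 = 442.7 g × 0.874 = 386.92 g.
M(O2) = 2(16.00) = 32.00 g/mol.
M(H2O) = 2(1.008) + 16.00 = 18.016 g/mol.
n(O2) = 386.92 g / 32.00 g/mol = 12.091 mol.
From the equation the O2:H2O mole ratio is 3:3, so n(H2O) = 12.091 × 3/3 = 12.091 mol.
Mass of H2O = 12.091 mol × 18.016 g/mol = 217.84 g.

217.8 g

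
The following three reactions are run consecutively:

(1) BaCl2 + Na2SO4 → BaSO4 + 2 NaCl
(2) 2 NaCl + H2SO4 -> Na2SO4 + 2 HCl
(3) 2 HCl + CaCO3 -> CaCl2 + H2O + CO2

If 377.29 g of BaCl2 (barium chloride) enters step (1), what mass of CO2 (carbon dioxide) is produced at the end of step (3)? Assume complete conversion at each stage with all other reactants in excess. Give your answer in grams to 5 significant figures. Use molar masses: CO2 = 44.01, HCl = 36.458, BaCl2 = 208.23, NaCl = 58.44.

n(BaCl2) = 377.29 / 208.23 = 1.81189 mol.
Reaction (1): BaCl2→NaCl ratio 1:2 ⇒ n(NaCl) = 3.62378 mol.
Reaction (2): NaCl→HCl ratio 2:2 ⇒ n(HCl) = 3.62378 mol.
Reaction (3): HCl→CO2 ratio 2:1 ⇒ n(CO2) = 1.81189 mol.
Mass of CO2 = 1.81189 × 44.01 = 79.7413 g.

79.741 g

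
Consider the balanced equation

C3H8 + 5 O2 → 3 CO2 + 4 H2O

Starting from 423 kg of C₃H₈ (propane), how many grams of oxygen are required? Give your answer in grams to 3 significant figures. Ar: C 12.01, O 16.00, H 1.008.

1530000 g

M(C3H8) = 3(12.01) + 8(1.008) = 44.094 g/mol.
M(O2) = 2(16.00) = 32.00 g/mol.
Convert: 423 kg = 423000 g.
n(C3H8) = 423000 g / 44.094 g/mol = 9593 mol.
From the equation the C3H8:O2 mole ratio is 1:5, so n(O2) = 9593 × 5/1 = 47970 mol.
Mass of O2 = 47970 mol × 32.00 g/mol = 1.535 × 10^6 g.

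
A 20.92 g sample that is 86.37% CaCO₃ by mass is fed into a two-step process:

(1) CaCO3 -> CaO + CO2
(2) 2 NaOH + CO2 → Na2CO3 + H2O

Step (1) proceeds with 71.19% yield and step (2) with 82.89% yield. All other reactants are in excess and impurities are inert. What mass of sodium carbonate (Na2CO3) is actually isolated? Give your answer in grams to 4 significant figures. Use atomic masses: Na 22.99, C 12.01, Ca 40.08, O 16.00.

11.29 g

Pure CaCO3 = 20.92 × 0.8637 = 18.069 g.
M(CaCO3) = 40.08 + 12.01 + 3(16.00) = 100.09 g/mol.
M(Na2CO3) = 2(22.99) + 12.01 + 3(16.00) = 105.99 g/mol.
n(CaCO3) = 18.069 / 100.09 = 0.18052 mol.
Step 1 (CaCO3:CO2 = 1:1): theoretical n(CO2) = 0.18052 mol; at 71.19% yield, n(CO2) = 0.12851 mol.
Step 2 (CO2:Na2CO3 = 1:1): theoretical n(Na2CO3) = 0.12851 mol, so theoretical mass = 0.12851 × 105.99 = 13.621 g.
At 82.89% yield, actual mass of Na2CO3 = 13.621 × 0.8289 = 11.291 g.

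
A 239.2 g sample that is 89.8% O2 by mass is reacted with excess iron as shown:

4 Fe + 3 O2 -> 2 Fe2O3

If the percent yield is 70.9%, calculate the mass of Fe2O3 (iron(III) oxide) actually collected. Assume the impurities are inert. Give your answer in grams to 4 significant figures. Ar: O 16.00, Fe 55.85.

506.7 g

Pure O2 available = 239.2 g × 0.898 = 214.80 g.
M(O2) = 2(16.00) = 32.00 g/mol.
M(Fe2O3) = 2(55.85) + 3(16.00) = 159.70 g/mol.
n(O2) = 214.80 g / 32.00 g/mol = 6.7126 mol.
From the equation the O2:Fe2O3 mole ratio is 3:2, so n(Fe2O3) = 6.7126 × 2/3 = 4.4750 mol.
Mass of Fe2O3 = 4.4750 mol × 159.70 g/mol = 714.66 g.
Actual mass collected = 714.66 g × 0.709 = 506.70 g.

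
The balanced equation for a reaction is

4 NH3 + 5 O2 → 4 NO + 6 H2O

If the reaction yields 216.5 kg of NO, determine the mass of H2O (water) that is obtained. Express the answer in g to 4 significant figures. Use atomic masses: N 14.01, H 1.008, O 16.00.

195000 g

M(NO) = 14.01 + 16.00 = 30.01 g/mol.
M(H2O) = 2(1.008) + 16.00 = 18.016 g/mol.
Convert: 216.5 kg = 216500 g.
n(NO) = 216500 g / 30.01 g/mol = 7214.3 mol.
From the equation the NO:H2O mole ratio is 4:6, so n(H2O) = 7214.3 × 6/4 = 10821 mol.
Mass of H2O = 10821 mol × 18.016 g/mol = 194960 g.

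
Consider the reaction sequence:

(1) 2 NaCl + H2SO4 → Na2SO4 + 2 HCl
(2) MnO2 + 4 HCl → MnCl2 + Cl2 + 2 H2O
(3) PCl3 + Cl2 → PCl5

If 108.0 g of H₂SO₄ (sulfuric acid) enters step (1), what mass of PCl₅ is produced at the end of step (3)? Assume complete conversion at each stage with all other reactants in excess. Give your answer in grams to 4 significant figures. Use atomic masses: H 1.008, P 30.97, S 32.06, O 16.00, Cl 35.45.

114.6 g

M(H2SO4) = 2(1.008) + 32.06 + 4(16.00) = 98.076 g/mol.
M(PCl5) = 30.97 + 5(35.45) = 208.22 g/mol.
n(H2SO4) = 108.0 / 98.076 = 1.1012 mol.
Reaction (1): H2SO4→HCl ratio 1:2 ⇒ n(HCl) = 2.2024 mol.
Reaction (2): HCl→Cl2 ratio 4:1 ⇒ n(Cl2) = 0.55059 mol.
Reaction (3): Cl2→PCl5 ratio 1:1 ⇒ n(PCl5) = 0.55059 mol.
Mass of PCl5 = 0.55059 × 208.22 = 114.64 g.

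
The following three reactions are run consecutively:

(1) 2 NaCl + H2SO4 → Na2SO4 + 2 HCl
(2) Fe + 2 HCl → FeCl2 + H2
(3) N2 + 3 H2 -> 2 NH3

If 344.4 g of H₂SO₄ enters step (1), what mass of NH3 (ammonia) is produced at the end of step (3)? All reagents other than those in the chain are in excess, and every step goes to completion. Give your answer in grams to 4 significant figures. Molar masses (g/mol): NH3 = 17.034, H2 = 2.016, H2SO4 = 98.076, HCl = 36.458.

39.88 g

n(H2SO4) = 344.4 / 98.076 = 3.5116 mol.
Reaction (1): H2SO4→HCl ratio 1:2 ⇒ n(HCl) = 7.0231 mol.
Reaction (2): HCl→H2 ratio 2:1 ⇒ n(H2) = 3.5116 mol.
Reaction (3): H2→NH3 ratio 3:2 ⇒ n(NH3) = 2.3410 mol.
Mass of NH3 = 2.3410 × 17.034 = 39.877 g.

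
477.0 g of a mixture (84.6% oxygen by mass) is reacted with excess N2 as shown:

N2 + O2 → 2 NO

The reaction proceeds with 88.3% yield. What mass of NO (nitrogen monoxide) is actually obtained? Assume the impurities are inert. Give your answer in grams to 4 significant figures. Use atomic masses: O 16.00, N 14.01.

668.3 g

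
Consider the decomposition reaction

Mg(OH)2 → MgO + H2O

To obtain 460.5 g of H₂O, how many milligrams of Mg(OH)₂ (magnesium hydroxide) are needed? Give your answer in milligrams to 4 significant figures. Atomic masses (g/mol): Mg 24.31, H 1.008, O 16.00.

M(H2O) = 2(1.008) + 16.00 = 18.016 g/mol.
M(Mg(OH)2) = 24.31 + 2(16.00) + 2(1.008) = 58.326 g/mol.
n(H2O) = 460.50 g / 18.016 g/mol = 25.561 mol.
From the equation the H2O:Mg(OH)2 mole ratio is 1:1, so n(Mg(OH)2) = 25.561 × 1/1 = 25.561 mol.
Mass of Mg(OH)2 = 25.561 mol × 58.326 g/mol = 1490.8 g.
Converting to mg: 1490.8 g = 1491000 mg.

1491000 mg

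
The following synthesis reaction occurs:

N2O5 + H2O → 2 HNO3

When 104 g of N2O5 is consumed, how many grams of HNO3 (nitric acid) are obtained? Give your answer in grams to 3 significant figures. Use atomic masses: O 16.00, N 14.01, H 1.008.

M(N2O5) = 2(14.01) + 5(16.00) = 108.02 g/mol.
M(HNO3) = 1.008 + 14.01 + 3(16.00) = 63.018 g/mol.
n(N2O5) = 104.0 g / 108.02 g/mol = 0.9628 mol.
From the equation the N2O5:HNO3 mole ratio is 1:2, so n(HNO3) = 0.9628 × 2/1 = 1.926 mol.
Mass of HNO3 = 1.926 mol × 63.018 g/mol = 121.3 g.

121 g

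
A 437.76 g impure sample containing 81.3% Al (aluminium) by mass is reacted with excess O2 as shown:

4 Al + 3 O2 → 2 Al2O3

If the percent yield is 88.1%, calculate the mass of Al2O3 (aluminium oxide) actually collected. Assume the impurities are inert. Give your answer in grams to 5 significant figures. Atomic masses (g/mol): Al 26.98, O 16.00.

Pure Al available = 437.76 g × 0.813 = 355.899 g.
M(Al) = 26.98 g/mol.
M(Al2O3) = 2(26.98) + 3(16.00) = 101.96 g/mol.
n(Al) = 355.899 g / 26.98 g/mol = 13.1912 mol.
From the equation the Al:Al2O3 mole ratio is 4:2, so n(Al2O3) = 13.1912 × 2/4 = 6.59561 mol.
Mass of Al2O3 = 6.59561 mol × 101.96 g/mol = 672.488 g.
Actual mass collected = 672.488 g × 0.881 = 592.462 g.

592.46 g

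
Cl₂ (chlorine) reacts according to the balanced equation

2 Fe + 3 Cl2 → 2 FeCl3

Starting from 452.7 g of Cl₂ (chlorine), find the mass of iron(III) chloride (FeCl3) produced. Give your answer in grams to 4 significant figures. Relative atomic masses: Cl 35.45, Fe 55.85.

M(Cl2) = 2(35.45) = 70.90 g/mol.
M(FeCl3) = 55.85 + 3(35.45) = 162.20 g/mol.
n(Cl2) = 452.70 g / 70.90 g/mol = 6.3850 mol.
From the equation the Cl2:FeCl3 mole ratio is 3:2, so n(FeCl3) = 6.3850 × 2/3 = 4.2567 mol.
Mass of FeCl3 = 4.2567 mol × 162.20 g/mol = 690.44 g.

690.4 g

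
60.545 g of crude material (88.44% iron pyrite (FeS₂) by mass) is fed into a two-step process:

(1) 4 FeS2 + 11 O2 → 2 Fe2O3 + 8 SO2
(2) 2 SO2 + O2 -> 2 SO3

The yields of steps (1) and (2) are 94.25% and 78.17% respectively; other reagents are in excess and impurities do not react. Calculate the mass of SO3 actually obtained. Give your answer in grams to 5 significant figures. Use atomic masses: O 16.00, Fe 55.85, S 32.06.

Pure FeS2 = 60.545 × 0.8844 = 53.5460 g.
M(FeS2) = 55.85 + 2(32.06) = 119.97 g/mol.
M(SO3) = 32.06 + 3(16.00) = 80.06 g/mol.
n(FeS2) = 53.5460 / 119.97 = 0.446328 mol.
Step 1 (FeS2:SO2 = 4:8): theoretical n(SO2) = 0.892656 mol; at 94.25% yield, n(SO2) = 0.841329 mol.
Step 2 (SO2:SO3 = 2:2): theoretical n(SO3) = 0.841329 mol, so theoretical mass = 0.841329 × 80.06 = 67.3568 g.
At 78.17% yield, actual mass of SO3 = 67.3568 × 0.7817 = 52.6528 g.

52.653 g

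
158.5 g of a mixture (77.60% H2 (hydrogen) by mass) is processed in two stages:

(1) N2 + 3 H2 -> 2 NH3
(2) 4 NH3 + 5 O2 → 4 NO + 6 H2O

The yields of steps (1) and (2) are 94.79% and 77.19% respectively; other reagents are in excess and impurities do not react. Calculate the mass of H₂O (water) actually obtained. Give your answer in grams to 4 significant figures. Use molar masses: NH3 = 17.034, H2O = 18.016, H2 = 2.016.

Pure H2 = 158.5 × 0.7760 = 123.00 g.
n(H2) = 123.00 / 2.016 = 61.010 mol.
Step 1 (H2:NH3 = 3:2): theoretical n(NH3) = 40.673 mol; at 94.79% yield, n(NH3) = 38.554 mol.
Step 2 (NH3:H2O = 4:6): theoretical n(H2O) = 57.831 mol, so theoretical mass = 57.831 × 18.016 = 1041.9 g.
At 77.19% yield, actual mass of H2O = 1041.9 × 0.7719 = 804.23 g.

804.2 g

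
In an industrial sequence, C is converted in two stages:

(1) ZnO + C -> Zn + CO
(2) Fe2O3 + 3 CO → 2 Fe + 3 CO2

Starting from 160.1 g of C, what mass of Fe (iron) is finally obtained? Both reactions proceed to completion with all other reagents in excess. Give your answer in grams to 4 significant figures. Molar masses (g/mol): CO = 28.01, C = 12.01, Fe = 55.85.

496.3 g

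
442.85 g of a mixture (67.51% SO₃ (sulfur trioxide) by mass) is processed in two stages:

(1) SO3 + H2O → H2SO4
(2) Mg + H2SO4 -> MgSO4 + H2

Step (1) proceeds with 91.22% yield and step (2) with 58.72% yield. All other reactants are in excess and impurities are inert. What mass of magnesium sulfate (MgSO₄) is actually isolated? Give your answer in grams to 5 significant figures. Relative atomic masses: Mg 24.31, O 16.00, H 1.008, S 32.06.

240.77 g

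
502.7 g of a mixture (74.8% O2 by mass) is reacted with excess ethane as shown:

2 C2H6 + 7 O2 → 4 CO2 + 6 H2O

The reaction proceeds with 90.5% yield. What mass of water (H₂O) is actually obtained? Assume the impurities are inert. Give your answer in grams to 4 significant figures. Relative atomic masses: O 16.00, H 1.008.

Pure O2 available = 502.7 g × 0.748 = 376.02 g.
M(O2) = 2(16.00) = 32.00 g/mol.
M(H2O) = 2(1.008) + 16.00 = 18.016 g/mol.
n(O2) = 376.02 g / 32.00 g/mol = 11.751 mol.
From the equation the O2:H2O mole ratio is 7:6, so n(H2O) = 11.751 × 6/7 = 10.072 mol.
Mass of H2O = 10.072 mol × 18.016 g/mol = 181.46 g.
Actual mass collected = 181.46 g × 0.905 = 164.22 g.

164.2 g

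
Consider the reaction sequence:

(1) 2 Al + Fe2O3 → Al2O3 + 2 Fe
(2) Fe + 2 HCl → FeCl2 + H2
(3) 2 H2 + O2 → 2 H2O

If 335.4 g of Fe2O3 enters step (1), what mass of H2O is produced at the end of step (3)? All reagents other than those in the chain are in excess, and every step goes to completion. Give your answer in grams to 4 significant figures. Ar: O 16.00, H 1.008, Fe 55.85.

75.67 g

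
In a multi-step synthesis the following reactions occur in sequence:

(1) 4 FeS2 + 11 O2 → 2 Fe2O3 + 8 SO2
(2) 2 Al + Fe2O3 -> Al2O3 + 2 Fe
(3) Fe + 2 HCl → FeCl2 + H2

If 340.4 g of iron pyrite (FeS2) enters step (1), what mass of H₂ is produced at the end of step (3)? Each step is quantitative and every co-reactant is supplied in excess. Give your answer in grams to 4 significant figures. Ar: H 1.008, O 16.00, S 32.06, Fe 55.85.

5.720 g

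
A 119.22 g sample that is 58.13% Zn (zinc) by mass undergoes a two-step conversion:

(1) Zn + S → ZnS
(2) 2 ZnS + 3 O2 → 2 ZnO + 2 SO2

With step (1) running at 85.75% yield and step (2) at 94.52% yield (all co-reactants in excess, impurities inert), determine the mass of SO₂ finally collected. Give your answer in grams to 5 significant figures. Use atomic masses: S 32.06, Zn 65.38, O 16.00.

55.036 g

Pure Zn = 119.22 × 0.5813 = 69.3026 g.
M(Zn) = 65.38 g/mol.
M(SO2) = 32.06 + 2(16.00) = 64.06 g/mol.
n(Zn) = 69.3026 / 65.38 = 1.06000 mol.
Step 1 (Zn:ZnS = 1:1): theoretical n(ZnS) = 1.06000 mol; at 85.75% yield, n(ZnS) = 0.908947 mol.
Step 2 (ZnS:SO2 = 2:2): theoretical n(SO2) = 0.908947 mol, so theoretical mass = 0.908947 × 64.06 = 58.2272 g.
At 94.52% yield, actual mass of SO2 = 58.2272 × 0.9452 = 55.0363 g.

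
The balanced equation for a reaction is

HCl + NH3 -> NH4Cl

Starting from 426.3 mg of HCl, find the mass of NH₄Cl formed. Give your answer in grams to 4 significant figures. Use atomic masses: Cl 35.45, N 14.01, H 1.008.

M(HCl) = 1.008 + 35.45 = 36.458 g/mol.
M(NH4Cl) = 14.01 + 4(1.008) + 35.45 = 53.492 g/mol.
Convert: 426.3 mg = 0.42630 g.
n(HCl) = 0.42630 g / 36.458 g/mol = 0.011693 mol.
From the equation the HCl:NH4Cl mole ratio is 1:1, so n(NH4Cl) = 0.011693 × 1/1 = 0.011693 mol.
Mass of NH4Cl = 0.011693 mol × 53.492 g/mol = 0.62548 g.

0.6255 g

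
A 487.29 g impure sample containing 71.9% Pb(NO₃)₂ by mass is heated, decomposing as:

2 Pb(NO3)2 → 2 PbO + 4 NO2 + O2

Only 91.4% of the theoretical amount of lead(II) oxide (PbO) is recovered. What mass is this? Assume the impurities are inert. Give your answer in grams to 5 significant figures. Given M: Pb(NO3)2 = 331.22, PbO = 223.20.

215.79 g

Pure Pb(NO3)2 available = 487.29 g × 0.719 = 350.362 g.
n(Pb(NO3)2) = 350.362 g / 331.22 g/mol = 1.05779 mol.
From the equation the Pb(NO3)2:PbO mole ratio is 2:2, so n(PbO) = 1.05779 × 2/2 = 1.05779 mol.
Mass of PbO = 1.05779 mol × 223.20 g/mol = 236.099 g.
Actual mass collected = 236.099 g × 0.914 = 215.794 g.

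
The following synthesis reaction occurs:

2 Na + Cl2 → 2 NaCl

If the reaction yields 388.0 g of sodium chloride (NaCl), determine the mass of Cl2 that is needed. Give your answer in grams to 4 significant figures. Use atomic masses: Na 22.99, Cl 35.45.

M(NaCl) = 22.99 + 35.45 = 58.44 g/mol.
M(Cl2) = 2(35.45) = 70.90 g/mol.
n(NaCl) = 388.00 g / 58.44 g/mol = 6.6393 mol.
From the equation the NaCl:Cl2 mole ratio is 2:1, so n(Cl2) = 6.6393 × 1/2 = 3.3196 mol.
Mass of Cl2 = 3.3196 mol × 70.90 g/mol = 235.36 g.

235.4 g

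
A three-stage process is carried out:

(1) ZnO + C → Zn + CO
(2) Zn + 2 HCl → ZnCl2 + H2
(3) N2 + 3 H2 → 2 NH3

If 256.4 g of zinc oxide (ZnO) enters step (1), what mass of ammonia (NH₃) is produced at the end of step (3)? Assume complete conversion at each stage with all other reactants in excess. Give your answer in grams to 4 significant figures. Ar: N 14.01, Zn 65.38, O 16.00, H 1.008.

M(ZnO) = 65.38 + 16.00 = 81.38 g/mol.
M(NH3) = 14.01 + 3(1.008) = 17.034 g/mol.
n(ZnO) = 256.4 / 81.38 = 3.1507 mol.
Reaction (1): ZnO→Zn ratio 1:1 ⇒ n(Zn) = 3.1507 mol.
Reaction (2): Zn→H2 ratio 1:1 ⇒ n(H2) = 3.1507 mol.
Reaction (3): H2→NH3 ratio 3:2 ⇒ n(NH3) = 2.1004 mol.
Mass of NH3 = 2.1004 × 17.034 = 35.779 g.

35.78 g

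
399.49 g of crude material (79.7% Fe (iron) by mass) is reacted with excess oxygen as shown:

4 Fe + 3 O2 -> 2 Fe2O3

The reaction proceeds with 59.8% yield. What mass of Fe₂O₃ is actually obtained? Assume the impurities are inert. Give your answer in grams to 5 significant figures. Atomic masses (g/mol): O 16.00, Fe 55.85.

272.22 g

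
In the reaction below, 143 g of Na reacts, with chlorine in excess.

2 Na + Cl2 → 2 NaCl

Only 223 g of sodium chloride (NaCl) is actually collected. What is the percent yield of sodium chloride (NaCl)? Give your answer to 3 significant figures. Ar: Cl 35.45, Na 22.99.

M(Na) = 22.99 g/mol.
M(NaCl) = 22.99 + 35.45 = 58.44 g/mol.
n(Na) = 143.0 g / 22.99 g/mol = 6.220 mol.
From the equation the Na:NaCl mole ratio is 2:2, so n(NaCl) = 6.220 × 2/2 = 6.220 mol.
Mass of NaCl = 6.220 mol × 58.44 g/mol = 363.5 g.
This is the theoretical yield. Percent yield = 223 g / 363.5 g × 100% = 61.35%.

61.3 %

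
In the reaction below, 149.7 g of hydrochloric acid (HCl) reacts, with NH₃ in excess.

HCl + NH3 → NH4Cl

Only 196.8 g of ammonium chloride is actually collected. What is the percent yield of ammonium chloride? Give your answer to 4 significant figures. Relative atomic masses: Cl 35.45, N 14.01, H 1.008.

M(HCl) = 1.008 + 35.45 = 36.458 g/mol.
M(NH4Cl) = 14.01 + 4(1.008) + 35.45 = 53.492 g/mol.
n(HCl) = 149.70 g / 36.458 g/mol = 4.1061 mol.
From the equation the HCl:NH4Cl mole ratio is 1:1, so n(NH4Cl) = 4.1061 × 1/1 = 4.1061 mol.
Mass of NH4Cl = 4.1061 mol × 53.492 g/mol = 219.64 g.
This is the theoretical yield. Percent yield = 196.8 g / 219.64 g × 100% = 89.600%.

89.60 %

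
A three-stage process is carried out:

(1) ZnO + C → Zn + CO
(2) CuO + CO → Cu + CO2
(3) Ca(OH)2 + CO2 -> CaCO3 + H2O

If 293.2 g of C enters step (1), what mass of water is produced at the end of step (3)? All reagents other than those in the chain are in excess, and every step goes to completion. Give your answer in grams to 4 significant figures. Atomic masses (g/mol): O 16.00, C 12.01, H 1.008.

M(C) = 12.01 g/mol.
M(H2O) = 2(1.008) + 16.00 = 18.016 g/mol.
n(C) = 293.2 / 12.01 = 24.413 mol.
Reaction (1): C→CO ratio 1:1 ⇒ n(CO) = 24.413 mol.
Reaction (2): CO→CO2 ratio 1:1 ⇒ n(CO2) = 24.413 mol.
Reaction (3): CO2→H2O ratio 1:1 ⇒ n(H2O) = 24.413 mol.
Mass of H2O = 24.413 × 18.016 = 439.82 g.

439.8 g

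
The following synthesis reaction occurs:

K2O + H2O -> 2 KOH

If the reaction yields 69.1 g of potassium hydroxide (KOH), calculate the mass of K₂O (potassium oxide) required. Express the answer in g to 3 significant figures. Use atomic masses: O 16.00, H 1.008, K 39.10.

58.0 g

M(KOH) = 39.10 + 16.00 + 1.008 = 56.108 g/mol.
M(K2O) = 2(39.10) + 16.00 = 94.20 g/mol.
n(KOH) = 69.10 g / 56.108 g/mol = 1.232 mol.
From the equation the KOH:K2O mole ratio is 2:1, so n(K2O) = 1.232 × 1/2 = 0.6158 mol.
Mass of K2O = 0.6158 mol × 94.20 g/mol = 58.01 g.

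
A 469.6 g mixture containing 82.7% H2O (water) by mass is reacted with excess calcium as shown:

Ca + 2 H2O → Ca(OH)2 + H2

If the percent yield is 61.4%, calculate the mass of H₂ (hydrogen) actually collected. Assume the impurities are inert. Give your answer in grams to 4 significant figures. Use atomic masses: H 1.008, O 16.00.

Pure H2O available = 469.6 g × 0.827 = 388.36 g.
M(H2O) = 2(1.008) + 16.00 = 18.016 g/mol.
M(H2) = 2(1.008) = 2.016 g/mol.
n(H2O) = 388.36 g / 18.016 g/mol = 21.556 mol.
From the equation the H2O:H2 mole ratio is 2:1, so n(H2) = 21.556 × 1/2 = 10.778 mol.
Mass of H2 = 10.778 mol × 2.016 g/mol = 21.729 g.
Actual mass collected = 21.729 g × 0.614 = 13.341 g.

13.34 g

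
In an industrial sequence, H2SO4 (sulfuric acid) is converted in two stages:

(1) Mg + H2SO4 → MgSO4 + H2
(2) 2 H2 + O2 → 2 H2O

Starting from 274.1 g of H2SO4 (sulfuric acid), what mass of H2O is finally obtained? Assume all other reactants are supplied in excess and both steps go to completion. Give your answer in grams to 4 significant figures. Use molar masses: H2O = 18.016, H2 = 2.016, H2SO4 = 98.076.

n(H2SO4) = 274.10 / 98.076 = 2.7948 mol.
Step 1 gives a 1:1 ratio of H2SO4 to H2, so n(H2) = 2.7948 mol.
In step 2 the H2:H2O ratio is 2:2, so n(H2O) = 2.7948 mol.
Mass of H2O = 2.7948 × 18.016 = 50.351 g.

50.35 g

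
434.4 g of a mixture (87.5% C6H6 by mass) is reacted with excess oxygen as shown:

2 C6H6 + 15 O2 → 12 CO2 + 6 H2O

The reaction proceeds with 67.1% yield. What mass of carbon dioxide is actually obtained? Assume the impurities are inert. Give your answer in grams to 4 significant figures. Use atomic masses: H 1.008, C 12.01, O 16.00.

862.2 g

Pure C6H6 available = 434.4 g × 0.875 = 380.10 g.
M(C6H6) = 6(12.01) + 6(1.008) = 78.108 g/mol.
M(CO2) = 12.01 + 2(16.00) = 44.01 g/mol.
n(C6H6) = 380.10 g / 78.108 g/mol = 4.8663 mol.
From the equation the C6H6:CO2 mole ratio is 2:12, so n(CO2) = 4.8663 × 12/2 = 29.198 mol.
Mass of CO2 = 29.198 mol × 44.01 g/mol = 1285.0 g.
Actual mass collected = 1285.0 g × 0.671 = 862.24 g.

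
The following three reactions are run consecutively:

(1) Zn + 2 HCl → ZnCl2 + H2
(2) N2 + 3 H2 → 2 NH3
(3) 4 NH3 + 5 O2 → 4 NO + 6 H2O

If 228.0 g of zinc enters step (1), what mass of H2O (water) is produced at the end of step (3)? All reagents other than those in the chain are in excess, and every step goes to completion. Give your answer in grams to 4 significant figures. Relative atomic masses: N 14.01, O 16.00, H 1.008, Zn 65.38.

M(Zn) = 65.38 g/mol.
M(H2O) = 2(1.008) + 16.00 = 18.016 g/mol.
n(Zn) = 228.0 / 65.38 = 3.4873 mol.
Reaction (1): Zn→H2 ratio 1:1 ⇒ n(H2) = 3.4873 mol.
Reaction (2): H2→NH3 ratio 3:2 ⇒ n(NH3) = 2.3249 mol.
Reaction (3): NH3→H2O ratio 4:6 ⇒ n(H2O) = 3.4873 mol.
Mass of H2O = 3.4873 × 18.016 = 62.827 g.

62.83 g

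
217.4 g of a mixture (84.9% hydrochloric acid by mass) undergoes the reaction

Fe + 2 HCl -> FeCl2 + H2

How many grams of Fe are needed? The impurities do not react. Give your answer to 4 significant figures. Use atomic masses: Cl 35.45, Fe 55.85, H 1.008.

Mass of pure HCl = 217.4 g × 0.849 = 184.57 g.
M(HCl) = 1.008 + 35.45 = 36.458 g/mol.
M(Fe) = 55.85 g/mol.
n(HCl) = 184.57 g / 36.458 g/mol = 5.0626 mol.
From the equation the HCl:Fe mole ratio is 2:1, so n(Fe) = 5.0626 × 1/2 = 2.5313 mol.
Mass of Fe = 2.5313 mol × 55.85 g/mol = 141.37 g.

141.4 g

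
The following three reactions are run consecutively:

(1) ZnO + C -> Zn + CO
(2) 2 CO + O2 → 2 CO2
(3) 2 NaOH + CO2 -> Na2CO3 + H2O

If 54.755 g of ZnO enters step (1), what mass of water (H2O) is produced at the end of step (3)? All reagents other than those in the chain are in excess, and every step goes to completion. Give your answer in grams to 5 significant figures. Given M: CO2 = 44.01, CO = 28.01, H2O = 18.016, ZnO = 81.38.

12.122 g

n(ZnO) = 54.755 / 81.38 = 0.672831 mol.
Reaction (1): ZnO→CO ratio 1:1 ⇒ n(CO) = 0.672831 mol.
Reaction (2): CO→CO2 ratio 2:2 ⇒ n(CO2) = 0.672831 mol.
Reaction (3): CO2→H2O ratio 1:1 ⇒ n(H2O) = 0.672831 mol.
Mass of H2O = 0.672831 × 18.016 = 12.1217 g.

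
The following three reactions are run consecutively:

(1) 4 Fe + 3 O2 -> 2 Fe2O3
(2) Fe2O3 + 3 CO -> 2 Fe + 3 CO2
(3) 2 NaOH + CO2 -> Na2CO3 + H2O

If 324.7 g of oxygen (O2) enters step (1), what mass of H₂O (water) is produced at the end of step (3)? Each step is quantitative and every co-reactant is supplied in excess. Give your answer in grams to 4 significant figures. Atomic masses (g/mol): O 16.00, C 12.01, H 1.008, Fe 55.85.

365.6 g

M(O2) = 2(16.00) = 32.00 g/mol.
M(H2O) = 2(1.008) + 16.00 = 18.016 g/mol.
n(O2) = 324.7 / 32.00 = 10.147 mol.
Reaction (1): O2→Fe2O3 ratio 3:2 ⇒ n(Fe2O3) = 6.7646 mol.
Reaction (2): Fe2O3→CO2 ratio 1:3 ⇒ n(CO2) = 20.294 mol.
Reaction (3): CO2→H2O ratio 1:1 ⇒ n(H2O) = 20.294 mol.
Mass of H2O = 20.294 × 18.016 = 365.61 g.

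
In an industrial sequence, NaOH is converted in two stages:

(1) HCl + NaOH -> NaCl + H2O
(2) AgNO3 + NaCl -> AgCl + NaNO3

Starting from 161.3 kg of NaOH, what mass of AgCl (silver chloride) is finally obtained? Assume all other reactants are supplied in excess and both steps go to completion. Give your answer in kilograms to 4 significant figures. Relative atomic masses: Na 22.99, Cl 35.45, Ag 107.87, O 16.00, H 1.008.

M(NaOH) = 22.99 + 16.00 + 1.008 = 39.998 g/mol.
M(AgCl) = 107.87 + 35.45 = 143.32 g/mol.
161.3 kg = 161300 g.
n(NaOH) = 161300 / 39.998 = 4032.7 mol.
Step 1 gives a 1:1 ratio of NaOH to NaCl, so n(NaCl) = 4032.7 mol.
In step 2 the NaCl:AgCl ratio is 1:1, so n(AgCl) = 4032.7 mol.
Mass of AgCl = 4032.7 × 143.32 = 577970 g = 578.0 kg.

578.0 kg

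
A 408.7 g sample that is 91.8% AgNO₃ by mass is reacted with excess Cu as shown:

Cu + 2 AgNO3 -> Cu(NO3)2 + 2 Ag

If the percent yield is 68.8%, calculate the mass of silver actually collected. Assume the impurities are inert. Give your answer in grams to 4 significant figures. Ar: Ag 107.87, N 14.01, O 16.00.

163.9 g

Pure AgNO3 available = 408.7 g × 0.918 = 375.19 g.
M(AgNO3) = 107.87 + 14.01 + 3(16.00) = 169.88 g/mol.
M(Ag) = 107.87 g/mol.
n(AgNO3) = 375.19 g / 169.88 g/mol = 2.2085 mol.
From the equation the AgNO3:Ag mole ratio is 2:2, so n(Ag) = 2.2085 × 2/2 = 2.2085 mol.
Mass of Ag = 2.2085 mol × 107.87 g/mol = 238.24 g.
Actual mass collected = 238.24 g × 0.688 = 163.91 g.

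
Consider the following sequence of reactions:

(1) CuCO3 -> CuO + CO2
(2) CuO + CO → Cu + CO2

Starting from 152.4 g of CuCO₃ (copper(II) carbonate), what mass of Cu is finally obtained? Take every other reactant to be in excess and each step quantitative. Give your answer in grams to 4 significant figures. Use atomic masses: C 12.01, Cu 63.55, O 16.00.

78.38 g

M(CuCO3) = 63.55 + 12.01 + 3(16.00) = 123.56 g/mol.
M(Cu) = 63.55 g/mol.
n(CuCO3) = 152.40 / 123.56 = 1.2334 mol.
Step 1 gives a 1:1 ratio of CuCO3 to CuO, so n(CuO) = 1.2334 mol.
In step 2 the CuO:Cu ratio is 1:1, so n(Cu) = 1.2334 mol.
Mass of Cu = 1.2334 × 63.55 = 78.383 g.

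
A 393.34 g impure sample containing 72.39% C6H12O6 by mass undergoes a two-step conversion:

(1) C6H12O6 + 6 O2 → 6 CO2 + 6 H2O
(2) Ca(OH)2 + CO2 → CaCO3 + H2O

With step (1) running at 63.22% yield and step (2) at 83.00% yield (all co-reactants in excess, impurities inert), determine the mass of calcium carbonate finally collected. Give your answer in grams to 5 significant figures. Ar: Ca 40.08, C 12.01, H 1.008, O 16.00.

498.05 g

Pure C6H12O6 = 393.34 × 0.7239 = 284.739 g.
M(C6H12O6) = 6(12.01) + 12(1.008) + 6(16.00) = 180.156 g/mol.
M(CaCO3) = 40.08 + 12.01 + 3(16.00) = 100.09 g/mol.
n(C6H12O6) = 284.739 / 180.156 = 1.58051 mol.
Step 1 (C6H12O6:CO2 = 1:6): theoretical n(CO2) = 9.48308 mol; at 63.22% yield, n(CO2) = 5.99520 mol.
Step 2 (CO2:CaCO3 = 1:1): theoretical n(CaCO3) = 5.99520 mol, so theoretical mass = 5.99520 × 100.09 = 600.060 g.
At 83.00% yield, actual mass of CaCO3 = 600.060 × 0.8300 = 498.049 g.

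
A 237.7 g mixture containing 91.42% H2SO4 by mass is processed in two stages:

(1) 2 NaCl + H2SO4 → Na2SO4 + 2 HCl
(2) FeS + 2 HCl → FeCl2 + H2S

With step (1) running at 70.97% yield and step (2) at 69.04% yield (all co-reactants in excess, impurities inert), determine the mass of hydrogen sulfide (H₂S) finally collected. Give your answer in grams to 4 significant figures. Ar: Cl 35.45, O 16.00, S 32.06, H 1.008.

Pure H2SO4 = 237.7 × 0.9142 = 217.31 g.
M(H2SO4) = 2(1.008) + 32.06 + 4(16.00) = 98.076 g/mol.
M(H2S) = 2(1.008) + 32.06 = 34.076 g/mol.
n(H2SO4) = 217.31 / 98.076 = 2.2157 mol.
Step 1 (H2SO4:HCl = 1:2): theoretical n(HCl) = 4.4314 mol; at 70.97% yield, n(HCl) = 3.1449 mol.
Step 2 (HCl:H2S = 2:1): theoretical n(H2S) = 1.5725 mol, so theoretical mass = 1.5725 × 34.076 = 53.583 g.
At 69.04% yield, actual mass of H2S = 53.583 × 0.6904 = 36.994 g.

36.99 g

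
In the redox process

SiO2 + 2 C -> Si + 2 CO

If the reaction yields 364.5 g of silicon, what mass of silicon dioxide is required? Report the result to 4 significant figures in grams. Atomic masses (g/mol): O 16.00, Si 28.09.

779.7 g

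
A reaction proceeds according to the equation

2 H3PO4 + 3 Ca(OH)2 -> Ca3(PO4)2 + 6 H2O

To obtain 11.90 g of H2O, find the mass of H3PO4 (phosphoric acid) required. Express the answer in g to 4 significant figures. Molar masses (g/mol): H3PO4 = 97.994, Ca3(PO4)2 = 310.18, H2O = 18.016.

21.58 g

n(H2O) = 11.900 g / 18.016 g/mol = 0.66052 mol.
From the equation the H2O:H3PO4 mole ratio is 6:2, so n(H3PO4) = 0.66052 × 2/6 = 0.22017 mol.
Mass of H3PO4 = 0.22017 mol × 97.994 g/mol = 21.576 g.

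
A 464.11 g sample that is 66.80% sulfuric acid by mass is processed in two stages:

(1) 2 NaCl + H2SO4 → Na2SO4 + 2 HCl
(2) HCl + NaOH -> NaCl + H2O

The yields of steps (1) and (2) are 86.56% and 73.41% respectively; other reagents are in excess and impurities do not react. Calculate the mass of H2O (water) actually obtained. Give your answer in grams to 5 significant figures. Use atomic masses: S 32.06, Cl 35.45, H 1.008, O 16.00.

Pure H2SO4 = 464.11 × 0.6680 = 310.025 g.
M(H2SO4) = 2(1.008) + 32.06 + 4(16.00) = 98.076 g/mol.
M(H2O) = 2(1.008) + 16.00 = 18.016 g/mol.
n(H2SO4) = 310.025 / 98.076 = 3.16107 mol.
Step 1 (H2SO4:HCl = 1:2): theoretical n(HCl) = 6.32215 mol; at 86.56% yield, n(HCl) = 5.47245 mol.
Step 2 (HCl:H2O = 1:1): theoretical n(H2O) = 5.47245 mol, so theoretical mass = 5.47245 × 18.016 = 98.5917 g.
At 73.41% yield, actual mass of H2O = 98.5917 × 0.7341 = 72.3762 g.

72.376 g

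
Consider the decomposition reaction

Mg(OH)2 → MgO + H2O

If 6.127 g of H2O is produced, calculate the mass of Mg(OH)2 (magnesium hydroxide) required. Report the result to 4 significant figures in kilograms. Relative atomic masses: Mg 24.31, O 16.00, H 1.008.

0.01984 kg

M(H2O) = 2(1.008) + 16.00 = 18.016 g/mol.
M(Mg(OH)2) = 24.31 + 2(16.00) + 2(1.008) = 58.326 g/mol.
n(H2O) = 6.1270 g / 18.016 g/mol = 0.34009 mol.
From the equation the H2O:Mg(OH)2 mole ratio is 1:1, so n(Mg(OH)2) = 0.34009 × 1/1 = 0.34009 mol.
Mass of Mg(OH)2 = 0.34009 mol × 58.326 g/mol = 19.836 g.
Converting to kg: 19.836 g = 0.01984 kg.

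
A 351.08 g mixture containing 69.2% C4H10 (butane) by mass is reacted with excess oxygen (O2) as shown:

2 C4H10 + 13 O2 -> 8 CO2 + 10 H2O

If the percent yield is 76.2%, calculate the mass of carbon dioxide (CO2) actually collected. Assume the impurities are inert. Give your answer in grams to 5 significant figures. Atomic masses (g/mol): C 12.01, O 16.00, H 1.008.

560.73 g

Pure C4H10 available = 351.08 g × 0.692 = 242.947 g.
M(C4H10) = 4(12.01) + 10(1.008) = 58.12 g/mol.
M(CO2) = 12.01 + 2(16.00) = 44.01 g/mol.
n(C4H10) = 242.947 g / 58.12 g/mol = 4.18010 mol.
From the equation the C4H10:CO2 mole ratio is 2:8, so n(CO2) = 4.18010 × 8/2 = 16.7204 mol.
Mass of CO2 = 16.7204 mol × 44.01 g/mol = 735.865 g.
Actual mass collected = 735.865 g × 0.762 = 560.729 g.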